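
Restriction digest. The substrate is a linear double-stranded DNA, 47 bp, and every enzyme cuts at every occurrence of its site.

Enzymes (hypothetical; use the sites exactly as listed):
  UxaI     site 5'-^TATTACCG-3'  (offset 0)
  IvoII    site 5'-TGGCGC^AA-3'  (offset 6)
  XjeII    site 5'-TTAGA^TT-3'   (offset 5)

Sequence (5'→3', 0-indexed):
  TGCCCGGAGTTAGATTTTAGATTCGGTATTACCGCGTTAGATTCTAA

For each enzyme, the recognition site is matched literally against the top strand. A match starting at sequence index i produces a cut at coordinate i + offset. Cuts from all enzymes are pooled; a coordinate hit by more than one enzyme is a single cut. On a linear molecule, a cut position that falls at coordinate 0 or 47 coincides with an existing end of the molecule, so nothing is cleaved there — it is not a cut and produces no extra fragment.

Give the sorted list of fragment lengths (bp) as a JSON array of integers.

Scan for sites:
  UxaI TATTACCG/0: at [26] ⇒ [26]
  IvoII (TGGCGCAA, off=6): no sites
  XjeII TTAGATT/5: at [9, 16, 36] ⇒ [14, 21, 41]

Pooled cuts: [14, 21, 26, 41]

Fragments:
  [0,14): 14 bp
  [14,21): 7 bp
  [21,26): 5 bp
  [26,41): 15 bp
  [41,47): 6 bp

[5,6,7,14,15]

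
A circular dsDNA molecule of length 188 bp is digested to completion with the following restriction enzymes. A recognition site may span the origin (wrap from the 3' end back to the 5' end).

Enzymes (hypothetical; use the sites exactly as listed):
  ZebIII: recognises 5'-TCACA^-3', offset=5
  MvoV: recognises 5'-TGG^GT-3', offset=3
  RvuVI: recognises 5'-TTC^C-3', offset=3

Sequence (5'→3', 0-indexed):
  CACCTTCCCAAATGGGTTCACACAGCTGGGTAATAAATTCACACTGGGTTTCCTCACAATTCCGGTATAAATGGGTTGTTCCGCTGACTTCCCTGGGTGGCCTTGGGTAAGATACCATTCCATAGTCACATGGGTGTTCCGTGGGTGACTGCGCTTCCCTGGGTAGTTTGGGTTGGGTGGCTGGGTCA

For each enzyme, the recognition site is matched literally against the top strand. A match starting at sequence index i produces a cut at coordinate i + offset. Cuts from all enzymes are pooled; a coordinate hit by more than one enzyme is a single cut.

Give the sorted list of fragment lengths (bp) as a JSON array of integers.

[3,4,4,5,5,5,5,5,5,6,6,6,7,7,7,8,8,9,10,10,10,12,13,14,14]

Site scan:
  ZebIII (TCACA, off=5): starts [17, 38, 53, 125, 185] → cuts [2, 22, 43, 58, 130]
  MvoV (TGGGT, off=3): starts [12, 26, 44, 71, 93, 103, 130, 141, 159, 168, 173, 181] → cuts [15, 29, 47, 74, 96, 106, 133, 144, 162, 171, 176, 184]
  RvuVI (TTCC, off=3): starts [4, 49, 59, 78, 88, 117, 136, 154] → cuts [7, 52, 62, 81, 91, 120, 139, 157]

All cut coordinates (distinct, sorted): [2, 7, 15, 22, 29, 43, 47, 52, 58, 62, 74, 81, 91, 96, 106, 120, 130, 133, 139, 144, 157, 162, 171, 176, 184]

Fragment lengths:
  2→7: 5 bp
  7→15: 8 bp
  15→22: 7 bp
  22→29: 7 bp
  29→43: 14 bp
  43→47: 4 bp
  47→52: 5 bp
  52→58: 6 bp
  58→62: 4 bp
  62→74: 12 bp
  74→81: 7 bp
  81→91: 10 bp
  91→96: 5 bp
  96→106: 10 bp
  106→120: 14 bp
  120→130: 10 bp
  130→133: 3 bp
  133→139: 6 bp
  139→144: 5 bp
  144→157: 13 bp
  157→162: 5 bp
  162→171: 9 bp
  171→176: 5 bp
  176→184: 8 bp
  184→2 (wrap): 188-184+2 = 6 bp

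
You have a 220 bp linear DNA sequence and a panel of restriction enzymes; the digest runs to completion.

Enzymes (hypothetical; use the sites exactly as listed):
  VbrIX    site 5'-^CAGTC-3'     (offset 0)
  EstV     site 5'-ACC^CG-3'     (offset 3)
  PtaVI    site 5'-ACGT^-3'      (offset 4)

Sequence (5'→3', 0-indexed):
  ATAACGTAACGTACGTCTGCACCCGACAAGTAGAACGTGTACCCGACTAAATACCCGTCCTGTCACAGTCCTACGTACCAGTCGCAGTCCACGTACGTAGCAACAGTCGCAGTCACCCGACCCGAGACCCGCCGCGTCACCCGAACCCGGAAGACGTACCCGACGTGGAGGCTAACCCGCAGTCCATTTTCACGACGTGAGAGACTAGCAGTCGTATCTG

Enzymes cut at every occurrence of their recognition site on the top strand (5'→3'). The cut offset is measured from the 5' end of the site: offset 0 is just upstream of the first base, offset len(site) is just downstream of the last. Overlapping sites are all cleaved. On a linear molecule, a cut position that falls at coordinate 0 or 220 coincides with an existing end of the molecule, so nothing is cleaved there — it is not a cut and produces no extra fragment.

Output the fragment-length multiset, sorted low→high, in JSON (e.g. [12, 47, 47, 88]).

[2,2,3,4,4,5,5,5,5,6,6,6,6,7,7,7,8,10,10,10,10,11,11,12,12,12,15,19]

Scan for sites:
  VbrIX CAGTC/0: at [65, 78, 84, 103, 109, 179, 208] ⇒ [65, 78, 84, 103, 109, 179, 208]
  EstV ACCCG/3: at [20, 40, 52, 114, 119, 126, 138, 144, 157, 174] ⇒ [23, 43, 55, 117, 122, 129, 141, 147, 160, 177]
  PtaVI ACGT/4: at [3, 8, 12, 34, 72, 90, 94, 153, 162, 194] ⇒ [7, 12, 16, 38, 76, 94, 98, 157, 166, 198]

All cut coordinates (distinct, sorted): [7, 12, 16, 23, 38, 43, 55, 65, 76, 78, 84, 94, 98, 103, 109, 117, 122, 129, 141, 147, 157, 160, 166, 177, 179, 198, 208]

Fragments:
  [0,7): 7 bp
  [7,12): 5 bp
  [12,16): 4 bp
  [16,23): 7 bp
  [23,38): 15 bp
  [38,43): 5 bp
  [43,55): 12 bp
  [55,65): 10 bp
  [65,76): 11 bp
  [76,78): 2 bp
  [78,84): 6 bp
  [84,94): 10 bp
  [94,98): 4 bp
  [98,103): 5 bp
  [103,109): 6 bp
  [109,117): 8 bp
  [117,122): 5 bp
  [122,129): 7 bp
  [129,141): 12 bp
  [141,147): 6 bp
  [147,157): 10 bp
  [157,160): 3 bp
  [160,166): 6 bp
  [166,177): 11 bp
  [177,179): 2 bp
  [179,198): 19 bp
  [198,208): 10 bp
  [208,220): 12 bp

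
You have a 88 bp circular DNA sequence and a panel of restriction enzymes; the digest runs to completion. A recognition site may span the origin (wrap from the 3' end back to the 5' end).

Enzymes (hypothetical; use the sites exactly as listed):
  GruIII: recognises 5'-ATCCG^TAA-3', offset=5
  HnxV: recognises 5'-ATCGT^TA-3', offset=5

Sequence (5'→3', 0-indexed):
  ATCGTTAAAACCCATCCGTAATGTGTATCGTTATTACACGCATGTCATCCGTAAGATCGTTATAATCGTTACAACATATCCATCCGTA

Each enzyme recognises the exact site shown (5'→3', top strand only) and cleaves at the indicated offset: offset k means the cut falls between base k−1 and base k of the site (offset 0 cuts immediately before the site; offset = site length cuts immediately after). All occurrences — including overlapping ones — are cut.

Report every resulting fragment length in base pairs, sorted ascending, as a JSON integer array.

[7,9,9,13,13,17,20]

Site scan:
  GruIII ATCCGTAA/5: at [13, 46, 81] ⇒ [18, 51, 86]
  HnxV ATCGTTA/5: at [0, 26, 55, 64] ⇒ [5, 31, 60, 69]

All cut coordinates (distinct, sorted): [5, 18, 31, 51, 60, 69, 86]

Fragment lengths:
  5→18: 13 bp
  18→31: 13 bp
  31→51: 20 bp
  51→60: 9 bp
  60→69: 9 bp
  69→86: 17 bp
  86→5 (wrap): 88-86+5 = 7 bp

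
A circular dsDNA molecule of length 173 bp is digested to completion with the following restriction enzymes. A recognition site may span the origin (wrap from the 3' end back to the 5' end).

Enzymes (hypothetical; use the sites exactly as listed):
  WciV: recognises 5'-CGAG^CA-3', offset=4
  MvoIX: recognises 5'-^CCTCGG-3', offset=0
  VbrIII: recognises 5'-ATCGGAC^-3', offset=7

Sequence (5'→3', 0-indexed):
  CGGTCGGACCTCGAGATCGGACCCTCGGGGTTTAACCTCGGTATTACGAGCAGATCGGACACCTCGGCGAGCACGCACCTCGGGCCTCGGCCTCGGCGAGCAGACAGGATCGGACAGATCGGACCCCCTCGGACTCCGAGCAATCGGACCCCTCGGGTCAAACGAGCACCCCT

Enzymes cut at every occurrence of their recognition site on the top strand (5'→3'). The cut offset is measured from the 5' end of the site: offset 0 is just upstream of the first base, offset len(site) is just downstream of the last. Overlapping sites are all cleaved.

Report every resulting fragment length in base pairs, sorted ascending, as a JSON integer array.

Scan for sites:
  WciV CGAGCA/4: at [46, 67, 96, 136, 162] ⇒ [50, 71, 100, 140, 166]
  MvoIX CCTCGG/0: at [22, 35, 61, 77, 84, 90, 126, 150, 170] ⇒ [22, 35, 61, 77, 84, 90, 126, 150, 170]
  VbrIII ATCGGAC/7: at [15, 53, 108, 117, 142] ⇒ [22, 60, 115, 124, 149]

Pooled cuts: [22, 35, 50, 60, 61, 71, 77, 84, 90, 100, 115, 124, 126, 140, 149, 150, 166, 170]

Fragments:
  22→35: 13 bp
  35→50: 15 bp
  50→60: 10 bp
  60→61: 1 bp
  61→71: 10 bp
  71→77: 6 bp
  77→84: 7 bp
  84→90: 6 bp
  90→100: 10 bp
  100→115: 15 bp
  115→124: 9 bp
  124→126: 2 bp
  126→140: 14 bp
  140→149: 9 bp
  149→150: 1 bp
  150→166: 16 bp
  166→170: 4 bp
  170→22 (wrap): 173-170+22 = 25 bp

[1,1,2,4,6,6,7,9,9,10,10,10,13,14,15,15,16,25]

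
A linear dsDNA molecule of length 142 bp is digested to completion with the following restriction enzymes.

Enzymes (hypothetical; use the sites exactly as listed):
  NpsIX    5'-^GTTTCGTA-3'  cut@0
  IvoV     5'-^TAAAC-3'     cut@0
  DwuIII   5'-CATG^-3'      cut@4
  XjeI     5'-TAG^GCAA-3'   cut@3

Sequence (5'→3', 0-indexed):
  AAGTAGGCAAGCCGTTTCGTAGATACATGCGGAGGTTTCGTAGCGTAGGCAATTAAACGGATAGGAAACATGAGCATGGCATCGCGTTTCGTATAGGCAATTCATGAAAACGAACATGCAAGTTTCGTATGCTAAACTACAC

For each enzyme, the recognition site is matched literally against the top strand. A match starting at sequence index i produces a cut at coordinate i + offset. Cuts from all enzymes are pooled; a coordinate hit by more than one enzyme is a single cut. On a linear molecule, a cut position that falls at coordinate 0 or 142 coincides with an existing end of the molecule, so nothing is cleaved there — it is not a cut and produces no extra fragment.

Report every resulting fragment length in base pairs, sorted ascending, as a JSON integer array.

Site scan:
  NpsIX (GTTTCGTA, off=0): starts [13, 34, 85, 121] → cuts [13, 34, 85, 121]
  IvoV (TAAAC, off=0): starts [53, 132] → cuts [53, 132]
  DwuIII (CATG, off=4): starts [25, 68, 74, 102, 114] → cuts [29, 72, 78, 106, 118]
  XjeI (TAGGCAA, off=3): starts [3, 45, 93] → cuts [6, 48, 96]

Pooled cuts: [6, 13, 29, 34, 48, 53, 72, 78, 85, 96, 106, 118, 121, 132]

Fragments:
  [0,6): 6 bp
  [6,13): 7 bp
  [13,29): 16 bp
  [29,34): 5 bp
  [34,48): 14 bp
  [48,53): 5 bp
  [53,72): 19 bp
  [72,78): 6 bp
  [78,85): 7 bp
  [85,96): 11 bp
  [96,106): 10 bp
  [106,118): 12 bp
  [118,121): 3 bp
  [121,132): 11 bp
  [132,142): 10 bp

[3,5,5,6,6,7,7,10,10,11,11,12,14,16,19]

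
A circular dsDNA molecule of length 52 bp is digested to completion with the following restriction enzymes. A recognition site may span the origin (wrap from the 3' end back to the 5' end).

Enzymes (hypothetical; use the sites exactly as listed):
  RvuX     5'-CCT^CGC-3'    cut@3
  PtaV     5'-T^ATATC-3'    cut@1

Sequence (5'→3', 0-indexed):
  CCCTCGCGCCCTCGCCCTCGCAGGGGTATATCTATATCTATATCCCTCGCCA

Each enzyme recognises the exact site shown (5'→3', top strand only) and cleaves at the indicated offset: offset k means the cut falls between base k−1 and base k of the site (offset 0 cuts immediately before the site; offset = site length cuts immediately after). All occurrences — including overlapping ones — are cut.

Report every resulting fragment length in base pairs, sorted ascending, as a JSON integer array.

Per-enzyme occurrences:
  RvuX CCTCGC/3: at [1, 9, 15, 44] ⇒ [4, 12, 18, 47]
  PtaV TATATC/1: at [26, 32, 38] ⇒ [27, 33, 39]

All cut coordinates (distinct, sorted): [4, 12, 18, 27, 33, 39, 47]

Fragment lengths:
  4→12: 8 bp
  12→18: 6 bp
  18→27: 9 bp
  27→33: 6 bp
  33→39: 6 bp
  39→47: 8 bp
  47→4 (wrap): 52-47+4 = 9 bp

[6,6,6,8,8,9,9]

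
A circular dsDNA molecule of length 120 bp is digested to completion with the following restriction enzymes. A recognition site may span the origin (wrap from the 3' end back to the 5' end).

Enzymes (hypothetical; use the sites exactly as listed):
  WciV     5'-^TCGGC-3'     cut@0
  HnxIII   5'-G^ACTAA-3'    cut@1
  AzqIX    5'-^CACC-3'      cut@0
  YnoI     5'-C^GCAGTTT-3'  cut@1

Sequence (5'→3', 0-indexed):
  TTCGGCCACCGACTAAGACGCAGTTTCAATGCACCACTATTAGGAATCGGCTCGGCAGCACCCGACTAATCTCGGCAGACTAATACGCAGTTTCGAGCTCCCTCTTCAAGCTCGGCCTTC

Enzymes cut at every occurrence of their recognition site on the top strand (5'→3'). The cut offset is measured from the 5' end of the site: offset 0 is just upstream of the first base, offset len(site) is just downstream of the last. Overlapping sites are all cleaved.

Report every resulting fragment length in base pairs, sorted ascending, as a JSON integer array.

[5,5,5,6,7,7,7,8,8,10,12,15,25]

Scan for sites:
  WciV (TCGGC, off=0): starts [1, 46, 51, 71, 111] → cuts [1, 46, 51, 71, 111]
  HnxIII (GACTAA, off=1): starts [10, 63, 77] → cuts [11, 64, 78]
  AzqIX (CACC, off=0): starts [6, 31, 58] → cuts [6, 31, 58]
  YnoI (CGCAGTTT, off=1): starts [18, 85] → cuts [19, 86]

All cut coordinates (distinct, sorted): [1, 6, 11, 19, 31, 46, 51, 58, 64, 71, 78, 86, 111]

Fragments:
  1→6: 5 bp
  6→11: 5 bp
  11→19: 8 bp
  19→31: 12 bp
  31→46: 15 bp
  46→51: 5 bp
  51→58: 7 bp
  58→64: 6 bp
  64→71: 7 bp
  71→78: 7 bp
  78→86: 8 bp
  86→111: 25 bp
  111→1 (wrap): 120-111+1 = 10 bp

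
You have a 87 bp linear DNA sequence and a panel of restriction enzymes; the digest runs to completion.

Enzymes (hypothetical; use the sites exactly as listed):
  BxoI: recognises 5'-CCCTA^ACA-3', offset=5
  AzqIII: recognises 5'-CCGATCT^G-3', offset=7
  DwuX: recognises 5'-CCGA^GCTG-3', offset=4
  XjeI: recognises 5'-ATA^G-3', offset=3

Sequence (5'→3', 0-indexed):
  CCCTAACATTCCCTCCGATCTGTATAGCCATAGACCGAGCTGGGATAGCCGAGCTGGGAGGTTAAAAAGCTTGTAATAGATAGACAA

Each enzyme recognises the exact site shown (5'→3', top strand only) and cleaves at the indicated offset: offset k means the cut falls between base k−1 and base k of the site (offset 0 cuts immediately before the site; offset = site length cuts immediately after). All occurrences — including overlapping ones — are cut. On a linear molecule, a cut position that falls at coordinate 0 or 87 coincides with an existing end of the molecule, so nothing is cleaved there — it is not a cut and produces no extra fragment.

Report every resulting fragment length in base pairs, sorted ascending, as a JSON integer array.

[4,5,5,5,5,6,6,9,16,26]

Per-enzyme occurrences:
  BxoI CCCTAACA/5: at [0] ⇒ [5]
  AzqIII CCGATCTG/7: at [14] ⇒ [21]
  DwuX CCGAGCTG/4: at [34, 48] ⇒ [38, 52]
  XjeI ATAG/3: at [23, 29, 44, 75, 79] ⇒ [26, 32, 47, 78, 82]

Pooled cuts: [5, 21, 26, 32, 38, 47, 52, 78, 82]

Fragment lengths:
  [0,5): 5 bp
  [5,21): 16 bp
  [21,26): 5 bp
  [26,32): 6 bp
  [32,38): 6 bp
  [38,47): 9 bp
  [47,52): 5 bp
  [52,78): 26 bp
  [78,82): 4 bp
  [82,87): 5 bp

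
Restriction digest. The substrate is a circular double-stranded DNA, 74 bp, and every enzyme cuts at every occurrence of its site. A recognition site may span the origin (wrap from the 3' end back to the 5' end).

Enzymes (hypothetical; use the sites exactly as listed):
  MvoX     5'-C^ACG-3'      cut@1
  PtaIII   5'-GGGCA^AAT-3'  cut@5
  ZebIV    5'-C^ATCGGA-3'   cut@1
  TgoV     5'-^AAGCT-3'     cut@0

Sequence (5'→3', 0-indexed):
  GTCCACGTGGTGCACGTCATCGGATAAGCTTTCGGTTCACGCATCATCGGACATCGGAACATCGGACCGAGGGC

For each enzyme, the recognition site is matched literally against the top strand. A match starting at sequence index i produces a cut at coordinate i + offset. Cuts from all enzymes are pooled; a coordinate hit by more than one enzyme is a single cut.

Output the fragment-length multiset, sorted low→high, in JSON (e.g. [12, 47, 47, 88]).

Per-enzyme occurrences:
  MvoX (CACG, off=1): starts [3, 12, 37] → cuts [4, 13, 38]
  PtaIII (GGGCAAAT, off=5): no sites
  ZebIV (CATCGGA, off=1): starts [17, 44, 51, 59] → cuts [18, 45, 52, 60]
  TgoV (AAGCT, off=0): starts [25] → cuts [25]

Pooled cuts: [4, 13, 18, 25, 38, 45, 52, 60]

Fragments:
  4→13: 9 bp
  13→18: 5 bp
  18→25: 7 bp
  25→38: 13 bp
  38→45: 7 bp
  45→52: 7 bp
  52→60: 8 bp
  60→4 (wrap): 74-60+4 = 18 bp

[5,7,7,7,8,9,13,18]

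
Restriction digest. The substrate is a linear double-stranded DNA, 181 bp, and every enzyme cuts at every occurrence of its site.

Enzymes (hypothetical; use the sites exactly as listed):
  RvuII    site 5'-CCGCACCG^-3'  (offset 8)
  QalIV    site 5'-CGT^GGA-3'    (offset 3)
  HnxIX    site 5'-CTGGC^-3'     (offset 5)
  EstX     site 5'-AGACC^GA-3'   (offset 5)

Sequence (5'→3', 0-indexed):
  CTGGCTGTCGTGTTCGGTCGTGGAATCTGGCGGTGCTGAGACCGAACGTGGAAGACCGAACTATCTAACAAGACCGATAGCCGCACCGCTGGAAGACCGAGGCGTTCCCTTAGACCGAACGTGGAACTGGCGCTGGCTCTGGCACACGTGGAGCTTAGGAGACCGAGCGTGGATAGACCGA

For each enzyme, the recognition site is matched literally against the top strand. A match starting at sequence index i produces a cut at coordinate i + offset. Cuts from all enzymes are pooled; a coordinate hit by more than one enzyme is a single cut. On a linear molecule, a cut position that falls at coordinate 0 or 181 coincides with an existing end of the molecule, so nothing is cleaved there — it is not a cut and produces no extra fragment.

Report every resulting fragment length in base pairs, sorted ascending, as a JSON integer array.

[2,5,6,6,6,6,6,6,8,9,9,10,10,12,13,15,16,18,18]

Per-enzyme occurrences:
  RvuII (CCGCACCG, off=8): starts [80] → cuts [88]
  QalIV (CGTGGA, off=3): starts [18, 46, 119, 146, 167] → cuts [21, 49, 122, 149, 170]
  HnxIX (CTGGC, off=5): starts [0, 26, 126, 132, 138] → cuts [5, 31, 131, 137, 143]
  EstX (AGACCGA, off=5): starts [38, 52, 70, 93, 111, 159, 174] → cuts [43, 57, 75, 98, 116, 164, 179]

All cut coordinates (distinct, sorted): [5, 21, 31, 43, 49, 57, 75, 88, 98, 116, 122, 131, 137, 143, 149, 164, 170, 179]

Fragments:
  [0,5): 5 bp
  [5,21): 16 bp
  [21,31): 10 bp
  [31,43): 12 bp
  [43,49): 6 bp
  [49,57): 8 bp
  [57,75): 18 bp
  [75,88): 13 bp
  [88,98): 10 bp
  [98,116): 18 bp
  [116,122): 6 bp
  [122,131): 9 bp
  [131,137): 6 bp
  [137,143): 6 bp
  [143,149): 6 bp
  [149,164): 15 bp
  [164,170): 6 bp
  [170,179): 9 bp
  [179,181): 2 bp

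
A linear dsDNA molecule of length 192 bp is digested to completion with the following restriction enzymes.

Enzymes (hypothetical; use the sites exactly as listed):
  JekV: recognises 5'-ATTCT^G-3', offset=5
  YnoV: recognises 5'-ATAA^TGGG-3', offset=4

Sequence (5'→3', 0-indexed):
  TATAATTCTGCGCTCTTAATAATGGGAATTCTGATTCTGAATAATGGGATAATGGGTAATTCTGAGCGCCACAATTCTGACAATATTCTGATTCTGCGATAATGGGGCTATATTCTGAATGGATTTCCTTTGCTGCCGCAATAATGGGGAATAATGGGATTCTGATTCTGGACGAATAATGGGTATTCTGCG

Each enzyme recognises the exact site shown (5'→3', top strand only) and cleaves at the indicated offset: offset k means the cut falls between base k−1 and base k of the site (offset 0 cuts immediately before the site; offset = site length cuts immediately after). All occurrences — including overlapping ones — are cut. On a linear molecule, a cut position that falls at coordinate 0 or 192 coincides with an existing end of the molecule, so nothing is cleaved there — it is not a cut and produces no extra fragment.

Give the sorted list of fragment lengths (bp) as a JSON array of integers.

[3,6,6,6,6,7,8,9,9,10,10,10,10,11,11,13,14,15,28]

Site scan:
  JekV (ATTCTG, off=5): starts [4, 27, 33, 58, 73, 84, 90, 111, 158, 164, 184] → cuts [9, 32, 38, 63, 78, 89, 95, 116, 163, 169, 189]
  YnoV (ATAATGGG, off=4): starts [18, 40, 48, 98, 140, 150, 175] → cuts [22, 44, 52, 102, 144, 154, 179]

Pooled cuts: [9, 22, 32, 38, 44, 52, 63, 78, 89, 95, 102, 116, 144, 154, 163, 169, 179, 189]

Fragment lengths:
  [0,9): 9 bp
  [9,22): 13 bp
  [22,32): 10 bp
  [32,38): 6 bp
  [38,44): 6 bp
  [44,52): 8 bp
  [52,63): 11 bp
  [63,78): 15 bp
  [78,89): 11 bp
  [89,95): 6 bp
  [95,102): 7 bp
  [102,116): 14 bp
  [116,144): 28 bp
  [144,154): 10 bp
  [154,163): 9 bp
  [163,169): 6 bp
  [169,179): 10 bp
  [179,189): 10 bp
  [189,192): 3 bp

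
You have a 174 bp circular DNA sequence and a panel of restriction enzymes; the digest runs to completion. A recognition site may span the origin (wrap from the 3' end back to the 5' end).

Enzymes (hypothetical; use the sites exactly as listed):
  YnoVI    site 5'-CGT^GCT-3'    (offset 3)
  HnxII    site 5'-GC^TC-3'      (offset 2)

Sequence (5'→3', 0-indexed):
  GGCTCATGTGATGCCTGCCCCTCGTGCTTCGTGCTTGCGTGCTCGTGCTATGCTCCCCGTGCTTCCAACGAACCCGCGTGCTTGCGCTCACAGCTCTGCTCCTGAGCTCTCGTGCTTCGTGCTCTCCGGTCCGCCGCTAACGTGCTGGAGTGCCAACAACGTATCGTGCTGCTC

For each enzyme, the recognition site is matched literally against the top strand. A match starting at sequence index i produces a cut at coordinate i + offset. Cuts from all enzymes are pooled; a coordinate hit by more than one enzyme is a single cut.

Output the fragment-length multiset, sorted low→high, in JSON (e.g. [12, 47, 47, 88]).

Per-enzyme occurrences:
  YnoVI CGTGCT/3: at [22, 29, 37, 43, 57, 76, 110, 117, 140, 164] ⇒ [25, 32, 40, 46, 60, 79, 113, 120, 143, 167]
  HnxII GCTC/2: at [1, 40, 51, 85, 92, 97, 105, 120, 170] ⇒ [3, 42, 53, 87, 94, 99, 107, 122, 172]

Pooled cuts: [3, 25, 32, 40, 42, 46, 53, 60, 79, 87, 94, 99, 107, 113, 120, 122, 143, 167, 172]

Fragments:
  3→25: 22 bp
  25→32: 7 bp
  32→40: 8 bp
  40→42: 2 bp
  42→46: 4 bp
  46→53: 7 bp
  53→60: 7 bp
  60→79: 19 bp
  79→87: 8 bp
  87→94: 7 bp
  94→99: 5 bp
  99→107: 8 bp
  107→113: 6 bp
  113→120: 7 bp
  120→122: 2 bp
  122→143: 21 bp
  143→167: 24 bp
  167→172: 5 bp
  172→3 (wrap): 174-172+3 = 5 bp

[2,2,4,5,5,5,6,7,7,7,7,7,8,8,8,19,21,22,24]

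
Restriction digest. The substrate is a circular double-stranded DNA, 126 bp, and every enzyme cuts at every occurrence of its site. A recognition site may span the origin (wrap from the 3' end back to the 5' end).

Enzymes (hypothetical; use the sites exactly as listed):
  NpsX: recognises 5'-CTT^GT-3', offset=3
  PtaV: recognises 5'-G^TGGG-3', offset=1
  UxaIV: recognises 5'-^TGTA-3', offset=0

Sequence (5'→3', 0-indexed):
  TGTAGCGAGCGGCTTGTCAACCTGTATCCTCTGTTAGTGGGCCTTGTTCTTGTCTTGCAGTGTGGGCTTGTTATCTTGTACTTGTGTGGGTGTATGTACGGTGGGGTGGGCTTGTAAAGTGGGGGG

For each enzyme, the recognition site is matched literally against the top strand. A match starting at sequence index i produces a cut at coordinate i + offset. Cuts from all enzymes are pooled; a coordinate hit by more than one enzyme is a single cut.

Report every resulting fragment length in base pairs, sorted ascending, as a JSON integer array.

Per-enzyme occurrences:
  NpsX CTTGT/3: at [12, 42, 48, 66, 74, 80, 110] ⇒ [15, 45, 51, 69, 77, 83, 113]
  PtaV GTGGG/1: at [36, 61, 85, 100, 105, 118] ⇒ [37, 62, 86, 101, 106, 119]
  UxaIV TGTA/0: at [0, 22, 76, 90, 94, 112] ⇒ [0, 22, 76, 90, 94, 112]

All cut coordinates (distinct, sorted): [0, 15, 22, 37, 45, 51, 62, 69, 76, 77, 83, 86, 90, 94, 101, 106, 112, 113, 119]

Fragment lengths:
  0→15: 15 bp
  15→22: 7 bp
  22→37: 15 bp
  37→45: 8 bp
  45→51: 6 bp
  51→62: 11 bp
  62→69: 7 bp
  69→76: 7 bp
  76→77: 1 bp
  77→83: 6 bp
  83→86: 3 bp
  86→90: 4 bp
  90→94: 4 bp
  94→101: 7 bp
  101→106: 5 bp
  106→112: 6 bp
  112→113: 1 bp
  113→119: 6 bp
  119→0 (wrap): 126-119+0 = 7 bp

[1,1,3,4,4,5,6,6,6,6,7,7,7,7,7,8,11,15,15]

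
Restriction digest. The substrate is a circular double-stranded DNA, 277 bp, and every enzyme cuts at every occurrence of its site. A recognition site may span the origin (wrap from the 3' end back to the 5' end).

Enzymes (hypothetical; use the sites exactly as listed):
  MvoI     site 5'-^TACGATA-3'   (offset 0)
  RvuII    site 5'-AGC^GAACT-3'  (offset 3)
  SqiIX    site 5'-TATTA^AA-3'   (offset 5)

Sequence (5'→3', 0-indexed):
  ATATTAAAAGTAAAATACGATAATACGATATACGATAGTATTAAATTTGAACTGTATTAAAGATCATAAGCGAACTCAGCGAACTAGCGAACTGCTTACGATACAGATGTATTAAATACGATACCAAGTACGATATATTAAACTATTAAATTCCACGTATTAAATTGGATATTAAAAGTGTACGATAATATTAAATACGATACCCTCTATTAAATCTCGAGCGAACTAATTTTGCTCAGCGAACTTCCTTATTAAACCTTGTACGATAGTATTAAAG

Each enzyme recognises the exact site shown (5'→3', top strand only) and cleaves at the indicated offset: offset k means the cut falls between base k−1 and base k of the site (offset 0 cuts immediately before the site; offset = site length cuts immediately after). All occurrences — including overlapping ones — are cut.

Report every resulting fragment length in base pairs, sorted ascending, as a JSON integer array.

[2,2,6,7,7,8,8,8,8,9,9,9,10,12,12,12,12,13,13,13,14,14,16,17,18,18]

Site scan:
  MvoI (TACGATA, off=0): starts [15, 23, 30, 96, 116, 128, 180, 195, 261] → cuts [15, 23, 30, 96, 116, 128, 180, 195, 261]
  RvuII (AGCGAACT, off=3): starts [68, 77, 85, 219, 237] → cuts [71, 80, 88, 222, 240]
  SqiIX (TATTAAA, off=5): starts [1, 38, 54, 109, 135, 143, 157, 169, 188, 207, 249, 269] → cuts [6, 43, 59, 114, 140, 148, 162, 174, 193, 212, 254, 274]

All cut coordinates (distinct, sorted): [6, 15, 23, 30, 43, 59, 71, 80, 88, 96, 114, 116, 128, 140, 148, 162, 174, 180, 193, 195, 212, 222, 240, 254, 261, 274]

Fragments:
  6→15: 9 bp
  15→23: 8 bp
  23→30: 7 bp
  30→43: 13 bp
  43→59: 16 bp
  59→71: 12 bp
  71→80: 9 bp
  80→88: 8 bp
  88→96: 8 bp
  96→114: 18 bp
  114→116: 2 bp
  116→128: 12 bp
  128→140: 12 bp
  140→148: 8 bp
  148→162: 14 bp
  162→174: 12 bp
  174→180: 6 bp
  180→193: 13 bp
  193→195: 2 bp
  195→212: 17 bp
  212→222: 10 bp
  222→240: 18 bp
  240→254: 14 bp
  254→261: 7 bp
  261→274: 13 bp
  274→6 (wrap): 277-274+6 = 9 bp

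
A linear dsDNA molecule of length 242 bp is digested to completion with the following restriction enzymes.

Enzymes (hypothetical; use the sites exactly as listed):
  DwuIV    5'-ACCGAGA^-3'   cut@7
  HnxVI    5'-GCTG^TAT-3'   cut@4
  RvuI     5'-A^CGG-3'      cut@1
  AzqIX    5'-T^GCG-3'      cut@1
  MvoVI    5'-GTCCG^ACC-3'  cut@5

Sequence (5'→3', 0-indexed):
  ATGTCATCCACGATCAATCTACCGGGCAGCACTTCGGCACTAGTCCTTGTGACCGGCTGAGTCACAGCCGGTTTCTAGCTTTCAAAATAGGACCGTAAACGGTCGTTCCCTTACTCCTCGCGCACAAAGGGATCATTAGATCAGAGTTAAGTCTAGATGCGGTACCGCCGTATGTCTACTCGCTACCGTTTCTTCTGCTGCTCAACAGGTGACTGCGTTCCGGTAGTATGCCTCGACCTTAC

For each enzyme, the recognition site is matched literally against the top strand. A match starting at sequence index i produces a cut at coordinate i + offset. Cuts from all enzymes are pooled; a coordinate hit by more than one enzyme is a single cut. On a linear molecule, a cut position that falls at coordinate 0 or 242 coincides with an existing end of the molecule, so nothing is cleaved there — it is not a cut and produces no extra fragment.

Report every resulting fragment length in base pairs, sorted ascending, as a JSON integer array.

Site scan:
  DwuIV (ACCGAGA, off=7): no sites
  HnxVI (GCTGTAT, off=4): no sites
  RvuI ACGG/1: at [98] ⇒ [99]
  AzqIX TGCG/1: at [157, 213] ⇒ [158, 214]
  MvoVI (GTCCGACC, off=5): no sites

All cut coordinates (distinct, sorted): [99, 158, 214]

Fragments:
  [0,99): 99 bp
  [99,158): 59 bp
  [158,214): 56 bp
  [214,242): 28 bp

[28,56,59,99]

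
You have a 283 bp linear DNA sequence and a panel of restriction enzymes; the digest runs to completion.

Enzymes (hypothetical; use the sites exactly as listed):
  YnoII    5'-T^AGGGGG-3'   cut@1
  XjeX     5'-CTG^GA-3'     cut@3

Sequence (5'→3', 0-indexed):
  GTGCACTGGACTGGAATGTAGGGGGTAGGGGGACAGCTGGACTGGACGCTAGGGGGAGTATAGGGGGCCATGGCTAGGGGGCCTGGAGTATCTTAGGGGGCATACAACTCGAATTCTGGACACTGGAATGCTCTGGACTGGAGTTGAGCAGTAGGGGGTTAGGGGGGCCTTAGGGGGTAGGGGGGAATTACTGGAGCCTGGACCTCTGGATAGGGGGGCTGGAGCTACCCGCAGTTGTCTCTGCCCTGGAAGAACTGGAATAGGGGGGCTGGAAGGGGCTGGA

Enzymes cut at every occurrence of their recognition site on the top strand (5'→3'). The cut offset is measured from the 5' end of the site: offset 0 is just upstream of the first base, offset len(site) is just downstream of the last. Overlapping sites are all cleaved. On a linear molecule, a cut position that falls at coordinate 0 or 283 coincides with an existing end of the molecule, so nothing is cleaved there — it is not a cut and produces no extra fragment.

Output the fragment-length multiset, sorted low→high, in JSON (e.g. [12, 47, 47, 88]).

[2,3,4,5,5,5,6,6,7,7,7,7,8,8,8,9,9,10,10,10,10,10,11,11,12,13,14,15,24,27]

Per-enzyme occurrences:
  YnoII TAGGGGG/1: at [18, 25, 49, 60, 74, 93, 151, 159, 170, 177, 210, 260] ⇒ [19, 26, 50, 61, 75, 94, 152, 160, 171, 178, 211, 261]
  XjeX CTGGA/3: at [5, 10, 36, 41, 82, 115, 122, 132, 137, 190, 197, 205, 218, 245, 254, 268, 278] ⇒ [8, 13, 39, 44, 85, 118, 125, 135, 140, 193, 200, 208, 221, 248, 257, 271, 281]

All cut coordinates (distinct, sorted): [8, 13, 19, 26, 39, 44, 50, 61, 75, 85, 94, 118, 125, 135, 140, 152, 160, 171, 178, 193, 200, 208, 211, 221, 248, 257, 261, 271, 281]

Fragment lengths:
  [0,8): 8 bp
  [8,13): 5 bp
  [13,19): 6 bp
  [19,26): 7 bp
  [26,39): 13 bp
  [39,44): 5 bp
  [44,50): 6 bp
  [50,61): 11 bp
  [61,75): 14 bp
  [75,85): 10 bp
  [85,94): 9 bp
  [94,118): 24 bp
  [118,125): 7 bp
  [125,135): 10 bp
  [135,140): 5 bp
  [140,152): 12 bp
  [152,160): 8 bp
  [160,171): 11 bp
  [171,178): 7 bp
  [178,193): 15 bp
  [193,200): 7 bp
  [200,208): 8 bp
  [208,211): 3 bp
  [211,221): 10 bp
  [221,248): 27 bp
  [248,257): 9 bp
  [257,261): 4 bp
  [261,271): 10 bp
  [271,281): 10 bp
  [281,283): 2 bp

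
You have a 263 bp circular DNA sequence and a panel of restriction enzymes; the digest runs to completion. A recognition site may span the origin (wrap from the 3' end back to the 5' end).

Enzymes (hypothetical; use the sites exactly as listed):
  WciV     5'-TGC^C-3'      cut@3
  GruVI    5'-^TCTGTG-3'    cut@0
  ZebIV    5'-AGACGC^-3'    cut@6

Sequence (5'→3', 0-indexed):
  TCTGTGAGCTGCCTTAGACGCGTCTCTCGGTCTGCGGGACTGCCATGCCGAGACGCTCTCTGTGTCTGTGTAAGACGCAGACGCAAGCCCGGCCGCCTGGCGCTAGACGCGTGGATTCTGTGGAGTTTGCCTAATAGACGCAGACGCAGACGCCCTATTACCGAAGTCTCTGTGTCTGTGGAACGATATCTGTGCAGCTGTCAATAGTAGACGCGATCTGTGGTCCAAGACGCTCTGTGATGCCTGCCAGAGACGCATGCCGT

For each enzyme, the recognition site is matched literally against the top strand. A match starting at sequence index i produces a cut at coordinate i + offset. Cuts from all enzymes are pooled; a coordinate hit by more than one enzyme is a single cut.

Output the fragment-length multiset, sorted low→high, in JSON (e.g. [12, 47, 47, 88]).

[2,2,3,4,4,5,6,6,6,6,6,6,8,9,9,10,11,12,14,14,14,15,17,22,26,26]

Scan for sites:
  WciV TGCC/3: at [9, 40, 45, 127, 240, 244, 257] ⇒ [12, 43, 48, 130, 243, 247, 260]
  GruVI TCTGTG/0: at [0, 58, 64, 116, 168, 174, 188, 216, 233] ⇒ [0, 58, 64, 116, 168, 174, 188, 216, 233]
  ZebIV AGACGC/6: at [15, 50, 72, 78, 104, 135, 141, 147, 208, 227, 250] ⇒ [21, 56, 78, 84, 110, 141, 147, 153, 214, 233, 256]

Pooled cuts: [0, 12, 21, 43, 48, 56, 58, 64, 78, 84, 110, 116, 130, 141, 147, 153, 168, 174, 188, 214, 216, 233, 243, 247, 256, 260]

Fragment lengths:
  0→12: 12 bp
  12→21: 9 bp
  21→43: 22 bp
  43→48: 5 bp
  48→56: 8 bp
  56→58: 2 bp
  58→64: 6 bp
  64→78: 14 bp
  78→84: 6 bp
  84→110: 26 bp
  110→116: 6 bp
  116→130: 14 bp
  130→141: 11 bp
  141→147: 6 bp
  147→153: 6 bp
  153→168: 15 bp
  168→174: 6 bp
  174→188: 14 bp
  188→214: 26 bp
  214→216: 2 bp
  216→233: 17 bp
  233→243: 10 bp
  243→247: 4 bp
  247→256: 9 bp
  256→260: 4 bp
  260→0 (wrap): 263-260+0 = 3 bp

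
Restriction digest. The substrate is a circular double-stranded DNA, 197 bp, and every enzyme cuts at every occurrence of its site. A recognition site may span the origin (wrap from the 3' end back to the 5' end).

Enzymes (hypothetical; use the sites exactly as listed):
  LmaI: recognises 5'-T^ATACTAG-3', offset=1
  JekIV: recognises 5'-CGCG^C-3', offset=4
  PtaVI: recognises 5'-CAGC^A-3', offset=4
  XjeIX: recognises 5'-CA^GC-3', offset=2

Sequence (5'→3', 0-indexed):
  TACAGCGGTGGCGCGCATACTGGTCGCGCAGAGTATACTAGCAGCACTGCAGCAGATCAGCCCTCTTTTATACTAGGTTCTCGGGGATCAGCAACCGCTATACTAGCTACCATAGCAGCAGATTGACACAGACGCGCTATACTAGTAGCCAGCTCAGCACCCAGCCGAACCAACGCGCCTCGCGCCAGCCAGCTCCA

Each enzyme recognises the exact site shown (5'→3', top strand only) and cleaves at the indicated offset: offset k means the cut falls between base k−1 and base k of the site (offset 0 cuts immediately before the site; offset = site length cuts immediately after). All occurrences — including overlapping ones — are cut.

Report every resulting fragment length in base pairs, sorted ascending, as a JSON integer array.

[2,2,2,2,2,2,3,4,5,5,6,6,6,7,7,9,10,10,11,13,13,14,17,18,21]

Scan for sites:
  LmaI (TATACTAG, off=1): starts [33, 68, 98, 137] → cuts [34, 69, 99, 138]
  JekIV (CGCGC, off=4): starts [11, 24, 132, 173, 180] → cuts [15, 28, 136, 177, 184]
  PtaVI (CAGCA, off=4): starts [41, 49, 88, 115, 154] → cuts [45, 53, 92, 119, 158]
  XjeIX (CAGC, off=2): starts [2, 41, 49, 57, 88, 115, 149, 154, 161, 185, 189] → cuts [4, 43, 51, 59, 90, 117, 151, 156, 163, 187, 191]

Pooled cuts: [4, 15, 28, 34, 43, 45, 51, 53, 59, 69, 90, 92, 99, 117, 119, 136, 138, 151, 156, 158, 163, 177, 184, 187, 191]

Fragment lengths:
  4→15: 11 bp
  15→28: 13 bp
  28→34: 6 bp
  34→43: 9 bp
  43→45: 2 bp
  45→51: 6 bp
  51→53: 2 bp
  53→59: 6 bp
  59→69: 10 bp
  69→90: 21 bp
  90→92: 2 bp
  92→99: 7 bp
  99→117: 18 bp
  117→119: 2 bp
  119→136: 17 bp
  136→138: 2 bp
  138→151: 13 bp
  151→156: 5 bp
  156→158: 2 bp
  158→163: 5 bp
  163→177: 14 bp
  177→184: 7 bp
  184→187: 3 bp
  187→191: 4 bp
  191→4 (wrap): 197-191+4 = 10 bp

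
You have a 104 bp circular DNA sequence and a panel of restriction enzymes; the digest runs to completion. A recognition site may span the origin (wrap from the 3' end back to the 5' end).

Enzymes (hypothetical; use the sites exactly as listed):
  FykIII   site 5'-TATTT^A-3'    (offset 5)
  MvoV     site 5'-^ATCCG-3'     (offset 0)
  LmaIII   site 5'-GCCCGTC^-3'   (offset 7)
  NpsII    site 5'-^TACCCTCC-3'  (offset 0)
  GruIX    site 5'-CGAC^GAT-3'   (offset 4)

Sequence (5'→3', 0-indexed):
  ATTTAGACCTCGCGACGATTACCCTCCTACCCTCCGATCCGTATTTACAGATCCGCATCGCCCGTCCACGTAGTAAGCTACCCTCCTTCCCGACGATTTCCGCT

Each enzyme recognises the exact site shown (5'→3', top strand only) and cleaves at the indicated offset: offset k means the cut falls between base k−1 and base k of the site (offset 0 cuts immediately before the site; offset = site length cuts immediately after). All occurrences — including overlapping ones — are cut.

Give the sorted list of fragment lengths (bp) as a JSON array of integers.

[3,4,8,9,10,12,12,14,16,16]

Per-enzyme occurrences:
  FykIII (TATTTA, off=5): starts [41, 103] → cuts [4, 46]
  MvoV (ATCCG, off=0): starts [36, 50] → cuts [36, 50]
  LmaIII (GCCCGTC, off=7): starts [59] → cuts [66]
  NpsII (TACCCTCC, off=0): starts [19, 27, 78] → cuts [19, 27, 78]
  GruIX (CGACGAT, off=4): starts [12, 90] → cuts [16, 94]

All cut coordinates (distinct, sorted): [4, 16, 19, 27, 36, 46, 50, 66, 78, 94]

Fragments:
  4→16: 12 bp
  16→19: 3 bp
  19→27: 8 bp
  27→36: 9 bp
  36→46: 10 bp
  46→50: 4 bp
  50→66: 16 bp
  66→78: 12 bp
  78→94: 16 bp
  94→4 (wrap): 104-94+4 = 14 bp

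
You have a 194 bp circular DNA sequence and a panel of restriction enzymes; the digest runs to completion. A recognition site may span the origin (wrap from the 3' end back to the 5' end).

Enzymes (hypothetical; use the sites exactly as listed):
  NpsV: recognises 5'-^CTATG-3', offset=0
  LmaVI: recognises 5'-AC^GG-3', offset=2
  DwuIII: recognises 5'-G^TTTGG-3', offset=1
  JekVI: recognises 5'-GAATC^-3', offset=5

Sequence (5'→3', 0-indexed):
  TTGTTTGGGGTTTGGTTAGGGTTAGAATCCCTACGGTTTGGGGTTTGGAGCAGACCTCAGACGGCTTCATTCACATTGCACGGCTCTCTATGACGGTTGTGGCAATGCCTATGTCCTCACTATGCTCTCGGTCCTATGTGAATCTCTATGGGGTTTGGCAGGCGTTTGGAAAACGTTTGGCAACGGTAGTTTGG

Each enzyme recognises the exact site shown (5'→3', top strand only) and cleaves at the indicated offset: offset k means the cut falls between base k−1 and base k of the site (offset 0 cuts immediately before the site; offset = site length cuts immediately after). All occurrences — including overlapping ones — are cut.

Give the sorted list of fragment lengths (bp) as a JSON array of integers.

[1,2,5,5,6,7,7,7,8,8,9,11,11,11,11,14,14,19,19,19]

Site scan:
  NpsV (CTATG, off=0): starts [87, 108, 119, 133, 145] → cuts [87, 108, 119, 133, 145]
  LmaVI (ACGG, off=2): starts [32, 60, 79, 92, 182] → cuts [34, 62, 81, 94, 184]
  DwuIII (GTTTGG, off=1): starts [2, 9, 35, 42, 152, 163, 174, 188] → cuts [3, 10, 36, 43, 153, 164, 175, 189]
  JekVI (GAATC, off=5): starts [24, 139] → cuts [29, 144]

All cut coordinates (distinct, sorted): [3, 10, 29, 34, 36, 43, 62, 81, 87, 94, 108, 119, 133, 144, 145, 153, 164, 175, 184, 189]

Fragments:
  3→10: 7 bp
  10→29: 19 bp
  29→34: 5 bp
  34→36: 2 bp
  36→43: 7 bp
  43→62: 19 bp
  62→81: 19 bp
  81→87: 6 bp
  87→94: 7 bp
  94→108: 14 bp
  108→119: 11 bp
  119→133: 14 bp
  133→144: 11 bp
  144→145: 1 bp
  145→153: 8 bp
  153→164: 11 bp
  164→175: 11 bp
  175→184: 9 bp
  184→189: 5 bp
  189→3 (wrap): 194-189+3 = 8 bp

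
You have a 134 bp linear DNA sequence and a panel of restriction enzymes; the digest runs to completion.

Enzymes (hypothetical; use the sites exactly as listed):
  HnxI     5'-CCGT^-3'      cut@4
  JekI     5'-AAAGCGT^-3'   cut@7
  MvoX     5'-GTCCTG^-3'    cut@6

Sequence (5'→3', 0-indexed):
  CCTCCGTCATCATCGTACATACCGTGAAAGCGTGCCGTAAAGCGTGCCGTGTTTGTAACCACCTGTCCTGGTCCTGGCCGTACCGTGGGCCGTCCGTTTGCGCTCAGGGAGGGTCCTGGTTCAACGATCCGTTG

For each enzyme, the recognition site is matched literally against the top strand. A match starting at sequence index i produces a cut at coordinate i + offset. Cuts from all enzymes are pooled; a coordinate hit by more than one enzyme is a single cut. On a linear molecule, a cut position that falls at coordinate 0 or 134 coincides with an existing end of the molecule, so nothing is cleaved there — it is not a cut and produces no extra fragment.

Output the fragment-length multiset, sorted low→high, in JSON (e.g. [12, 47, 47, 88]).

[2,4,5,5,5,5,6,7,7,7,8,14,18,20,21]

Scan for sites:
  HnxI (CCGT, off=4): starts [3, 21, 34, 46, 77, 82, 89, 93, 128] → cuts [7, 25, 38, 50, 81, 86, 93, 97, 132]
  JekI (AAAGCGT, off=7): starts [26, 38] → cuts [33, 45]
  MvoX (GTCCTG, off=6): starts [64, 70, 112] → cuts [70, 76, 118]

Pooled cuts: [7, 25, 33, 38, 45, 50, 70, 76, 81, 86, 93, 97, 118, 132]

Fragments:
  [0,7): 7 bp
  [7,25): 18 bp
  [25,33): 8 bp
  [33,38): 5 bp
  [38,45): 7 bp
  [45,50): 5 bp
  [50,70): 20 bp
  [70,76): 6 bp
  [76,81): 5 bp
  [81,86): 5 bp
  [86,93): 7 bp
  [93,97): 4 bp
  [97,118): 21 bp
  [118,132): 14 bp
  [132,134): 2 bp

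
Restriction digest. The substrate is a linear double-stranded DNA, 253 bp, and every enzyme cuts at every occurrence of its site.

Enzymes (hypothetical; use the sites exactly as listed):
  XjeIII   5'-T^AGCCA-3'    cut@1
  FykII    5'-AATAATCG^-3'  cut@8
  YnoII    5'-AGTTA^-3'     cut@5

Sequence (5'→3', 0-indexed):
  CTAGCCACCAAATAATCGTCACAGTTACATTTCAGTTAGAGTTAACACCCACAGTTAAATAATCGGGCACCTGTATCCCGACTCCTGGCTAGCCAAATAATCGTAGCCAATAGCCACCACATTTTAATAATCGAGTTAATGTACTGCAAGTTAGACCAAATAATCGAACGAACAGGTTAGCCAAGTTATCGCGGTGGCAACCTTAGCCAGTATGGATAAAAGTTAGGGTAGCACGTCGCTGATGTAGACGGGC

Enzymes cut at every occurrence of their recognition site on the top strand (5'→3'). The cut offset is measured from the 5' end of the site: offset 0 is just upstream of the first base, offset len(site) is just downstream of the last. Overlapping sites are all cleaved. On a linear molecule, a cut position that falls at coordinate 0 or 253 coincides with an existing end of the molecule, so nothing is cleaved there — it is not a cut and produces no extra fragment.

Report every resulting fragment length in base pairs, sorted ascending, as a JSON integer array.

[1,2,5,6,7,8,9,10,11,12,13,13,13,15,16,16,21,22,25,28]

Per-enzyme occurrences:
  XjeIII (TAGCCA, off=1): starts [1, 89, 103, 110, 177, 203] → cuts [2, 90, 104, 111, 178, 204]
  FykII (AATAATCG, off=8): starts [10, 57, 95, 125, 158] → cuts [18, 65, 103, 133, 166]
  YnoII (AGTTA, off=5): starts [22, 33, 39, 52, 133, 148, 183, 220] → cuts [27, 38, 44, 57, 138, 153, 188, 225]

All cut coordinates (distinct, sorted): [2, 18, 27, 38, 44, 57, 65, 90, 103, 104, 111, 133, 138, 153, 166, 178, 188, 204, 225]

Fragments:
  [0,2): 2 bp
  [2,18): 16 bp
  [18,27): 9 bp
  [27,38): 11 bp
  [38,44): 6 bp
  [44,57): 13 bp
  [57,65): 8 bp
  [65,90): 25 bp
  [90,103): 13 bp
  [103,104): 1 bp
  [104,111): 7 bp
  [111,133): 22 bp
  [133,138): 5 bp
  [138,153): 15 bp
  [153,166): 13 bp
  [166,178): 12 bp
  [178,188): 10 bp
  [188,204): 16 bp
  [204,225): 21 bp
  [225,253): 28 bp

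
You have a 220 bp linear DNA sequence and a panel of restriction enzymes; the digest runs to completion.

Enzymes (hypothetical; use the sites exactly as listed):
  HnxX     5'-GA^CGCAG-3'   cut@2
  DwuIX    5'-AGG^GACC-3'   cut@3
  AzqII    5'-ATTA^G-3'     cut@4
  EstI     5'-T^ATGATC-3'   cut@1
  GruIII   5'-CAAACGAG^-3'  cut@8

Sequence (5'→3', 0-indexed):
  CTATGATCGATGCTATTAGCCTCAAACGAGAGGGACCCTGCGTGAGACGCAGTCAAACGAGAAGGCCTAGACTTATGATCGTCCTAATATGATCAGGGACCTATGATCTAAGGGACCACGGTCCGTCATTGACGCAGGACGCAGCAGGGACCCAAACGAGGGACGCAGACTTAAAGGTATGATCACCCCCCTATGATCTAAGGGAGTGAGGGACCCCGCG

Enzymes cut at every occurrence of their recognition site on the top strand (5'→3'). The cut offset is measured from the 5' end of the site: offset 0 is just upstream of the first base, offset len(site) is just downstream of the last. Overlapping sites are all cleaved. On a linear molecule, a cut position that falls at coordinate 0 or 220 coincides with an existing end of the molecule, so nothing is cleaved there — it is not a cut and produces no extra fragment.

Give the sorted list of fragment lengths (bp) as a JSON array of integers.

Per-enzyme occurrences:
  HnxX GACGCAG/2: at [45, 130, 137, 161] ⇒ [47, 132, 139, 163]
  DwuIX AGGGACC/3: at [30, 94, 110, 145, 208] ⇒ [33, 97, 113, 148, 211]
  AzqII ATTAG/4: at [14] ⇒ [18]
  EstI TATGATC/1: at [1, 73, 87, 101, 177, 191] ⇒ [2, 74, 88, 102, 178, 192]
  GruIII CAAACGAG/8: at [22, 53, 152] ⇒ [30, 61, 160]

All cut coordinates (distinct, sorted): [2, 18, 30, 33, 47, 61, 74, 88, 97, 102, 113, 132, 139, 148, 160, 163, 178, 192, 211]

Fragment lengths:
  [0,2): 2 bp
  [2,18): 16 bp
  [18,30): 12 bp
  [30,33): 3 bp
  [33,47): 14 bp
  [47,61): 14 bp
  [61,74): 13 bp
  [74,88): 14 bp
  [88,97): 9 bp
  [97,102): 5 bp
  [102,113): 11 bp
  [113,132): 19 bp
  [132,139): 7 bp
  [139,148): 9 bp
  [148,160): 12 bp
  [160,163): 3 bp
  [163,178): 15 bp
  [178,192): 14 bp
  [192,211): 19 bp
  [211,220): 9 bp

[2,3,3,5,7,9,9,9,11,12,12,13,14,14,14,14,15,16,19,19]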